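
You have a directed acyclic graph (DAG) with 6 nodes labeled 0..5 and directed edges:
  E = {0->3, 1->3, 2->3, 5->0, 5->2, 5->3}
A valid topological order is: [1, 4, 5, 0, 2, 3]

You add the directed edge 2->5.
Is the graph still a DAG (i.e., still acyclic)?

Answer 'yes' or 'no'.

Answer: no

Derivation:
Given toposort: [1, 4, 5, 0, 2, 3]
Position of 2: index 4; position of 5: index 2
New edge 2->5: backward (u after v in old order)
Backward edge: old toposort is now invalid. Check if this creates a cycle.
Does 5 already reach 2? Reachable from 5: [0, 2, 3, 5]. YES -> cycle!
Still a DAG? no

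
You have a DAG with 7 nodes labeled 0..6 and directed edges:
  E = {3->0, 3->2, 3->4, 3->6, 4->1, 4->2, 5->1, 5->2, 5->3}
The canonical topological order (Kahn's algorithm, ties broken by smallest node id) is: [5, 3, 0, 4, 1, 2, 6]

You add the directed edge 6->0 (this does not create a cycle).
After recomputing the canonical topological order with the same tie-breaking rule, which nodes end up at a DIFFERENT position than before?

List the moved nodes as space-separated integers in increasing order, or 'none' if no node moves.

Answer: 0 1 2 4 6

Derivation:
Old toposort: [5, 3, 0, 4, 1, 2, 6]
Added edge 6->0
Recompute Kahn (smallest-id tiebreak):
  initial in-degrees: [2, 2, 3, 1, 1, 0, 1]
  ready (indeg=0): [5]
  pop 5: indeg[1]->1; indeg[2]->2; indeg[3]->0 | ready=[3] | order so far=[5]
  pop 3: indeg[0]->1; indeg[2]->1; indeg[4]->0; indeg[6]->0 | ready=[4, 6] | order so far=[5, 3]
  pop 4: indeg[1]->0; indeg[2]->0 | ready=[1, 2, 6] | order so far=[5, 3, 4]
  pop 1: no out-edges | ready=[2, 6] | order so far=[5, 3, 4, 1]
  pop 2: no out-edges | ready=[6] | order so far=[5, 3, 4, 1, 2]
  pop 6: indeg[0]->0 | ready=[0] | order so far=[5, 3, 4, 1, 2, 6]
  pop 0: no out-edges | ready=[] | order so far=[5, 3, 4, 1, 2, 6, 0]
New canonical toposort: [5, 3, 4, 1, 2, 6, 0]
Compare positions:
  Node 0: index 2 -> 6 (moved)
  Node 1: index 4 -> 3 (moved)
  Node 2: index 5 -> 4 (moved)
  Node 3: index 1 -> 1 (same)
  Node 4: index 3 -> 2 (moved)
  Node 5: index 0 -> 0 (same)
  Node 6: index 6 -> 5 (moved)
Nodes that changed position: 0 1 2 4 6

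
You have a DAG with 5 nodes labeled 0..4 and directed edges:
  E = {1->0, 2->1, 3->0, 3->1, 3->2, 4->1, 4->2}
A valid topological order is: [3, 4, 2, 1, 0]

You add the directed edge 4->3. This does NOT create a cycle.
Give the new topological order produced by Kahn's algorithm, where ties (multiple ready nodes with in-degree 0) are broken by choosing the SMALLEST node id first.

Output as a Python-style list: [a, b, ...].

Old toposort: [3, 4, 2, 1, 0]
Added edge: 4->3
Position of 4 (1) > position of 3 (0). Must reorder: 4 must now come before 3.
Run Kahn's algorithm (break ties by smallest node id):
  initial in-degrees: [2, 3, 2, 1, 0]
  ready (indeg=0): [4]
  pop 4: indeg[1]->2; indeg[2]->1; indeg[3]->0 | ready=[3] | order so far=[4]
  pop 3: indeg[0]->1; indeg[1]->1; indeg[2]->0 | ready=[2] | order so far=[4, 3]
  pop 2: indeg[1]->0 | ready=[1] | order so far=[4, 3, 2]
  pop 1: indeg[0]->0 | ready=[0] | order so far=[4, 3, 2, 1]
  pop 0: no out-edges | ready=[] | order so far=[4, 3, 2, 1, 0]
  Result: [4, 3, 2, 1, 0]

Answer: [4, 3, 2, 1, 0]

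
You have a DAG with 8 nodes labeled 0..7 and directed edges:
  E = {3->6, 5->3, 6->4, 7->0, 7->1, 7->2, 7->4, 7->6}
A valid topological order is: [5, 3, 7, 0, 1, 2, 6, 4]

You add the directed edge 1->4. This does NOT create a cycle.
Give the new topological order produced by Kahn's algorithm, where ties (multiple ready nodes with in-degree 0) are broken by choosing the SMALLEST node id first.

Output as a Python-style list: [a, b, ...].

Old toposort: [5, 3, 7, 0, 1, 2, 6, 4]
Added edge: 1->4
Position of 1 (4) < position of 4 (7). Old order still valid.
Run Kahn's algorithm (break ties by smallest node id):
  initial in-degrees: [1, 1, 1, 1, 3, 0, 2, 0]
  ready (indeg=0): [5, 7]
  pop 5: indeg[3]->0 | ready=[3, 7] | order so far=[5]
  pop 3: indeg[6]->1 | ready=[7] | order so far=[5, 3]
  pop 7: indeg[0]->0; indeg[1]->0; indeg[2]->0; indeg[4]->2; indeg[6]->0 | ready=[0, 1, 2, 6] | order so far=[5, 3, 7]
  pop 0: no out-edges | ready=[1, 2, 6] | order so far=[5, 3, 7, 0]
  pop 1: indeg[4]->1 | ready=[2, 6] | order so far=[5, 3, 7, 0, 1]
  pop 2: no out-edges | ready=[6] | order so far=[5, 3, 7, 0, 1, 2]
  pop 6: indeg[4]->0 | ready=[4] | order so far=[5, 3, 7, 0, 1, 2, 6]
  pop 4: no out-edges | ready=[] | order so far=[5, 3, 7, 0, 1, 2, 6, 4]
  Result: [5, 3, 7, 0, 1, 2, 6, 4]

Answer: [5, 3, 7, 0, 1, 2, 6, 4]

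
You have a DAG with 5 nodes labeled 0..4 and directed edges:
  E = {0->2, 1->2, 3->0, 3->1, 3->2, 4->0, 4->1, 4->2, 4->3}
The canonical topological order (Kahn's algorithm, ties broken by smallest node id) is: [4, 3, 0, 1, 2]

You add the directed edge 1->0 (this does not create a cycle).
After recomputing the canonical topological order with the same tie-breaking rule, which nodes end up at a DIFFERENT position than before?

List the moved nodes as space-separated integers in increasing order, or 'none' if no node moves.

Answer: 0 1

Derivation:
Old toposort: [4, 3, 0, 1, 2]
Added edge 1->0
Recompute Kahn (smallest-id tiebreak):
  initial in-degrees: [3, 2, 4, 1, 0]
  ready (indeg=0): [4]
  pop 4: indeg[0]->2; indeg[1]->1; indeg[2]->3; indeg[3]->0 | ready=[3] | order so far=[4]
  pop 3: indeg[0]->1; indeg[1]->0; indeg[2]->2 | ready=[1] | order so far=[4, 3]
  pop 1: indeg[0]->0; indeg[2]->1 | ready=[0] | order so far=[4, 3, 1]
  pop 0: indeg[2]->0 | ready=[2] | order so far=[4, 3, 1, 0]
  pop 2: no out-edges | ready=[] | order so far=[4, 3, 1, 0, 2]
New canonical toposort: [4, 3, 1, 0, 2]
Compare positions:
  Node 0: index 2 -> 3 (moved)
  Node 1: index 3 -> 2 (moved)
  Node 2: index 4 -> 4 (same)
  Node 3: index 1 -> 1 (same)
  Node 4: index 0 -> 0 (same)
Nodes that changed position: 0 1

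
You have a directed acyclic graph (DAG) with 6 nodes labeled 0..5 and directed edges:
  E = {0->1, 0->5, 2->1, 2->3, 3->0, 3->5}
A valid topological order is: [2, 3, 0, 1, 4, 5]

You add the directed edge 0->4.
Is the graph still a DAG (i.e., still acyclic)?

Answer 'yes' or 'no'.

Given toposort: [2, 3, 0, 1, 4, 5]
Position of 0: index 2; position of 4: index 4
New edge 0->4: forward
Forward edge: respects the existing order. Still a DAG, same toposort still valid.
Still a DAG? yes

Answer: yes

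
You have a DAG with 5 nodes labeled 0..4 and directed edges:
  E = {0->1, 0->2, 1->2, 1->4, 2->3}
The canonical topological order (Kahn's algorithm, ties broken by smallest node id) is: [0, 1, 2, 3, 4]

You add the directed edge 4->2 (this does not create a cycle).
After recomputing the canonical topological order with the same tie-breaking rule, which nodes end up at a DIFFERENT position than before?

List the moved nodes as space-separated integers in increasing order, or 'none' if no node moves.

Answer: 2 3 4

Derivation:
Old toposort: [0, 1, 2, 3, 4]
Added edge 4->2
Recompute Kahn (smallest-id tiebreak):
  initial in-degrees: [0, 1, 3, 1, 1]
  ready (indeg=0): [0]
  pop 0: indeg[1]->0; indeg[2]->2 | ready=[1] | order so far=[0]
  pop 1: indeg[2]->1; indeg[4]->0 | ready=[4] | order so far=[0, 1]
  pop 4: indeg[2]->0 | ready=[2] | order so far=[0, 1, 4]
  pop 2: indeg[3]->0 | ready=[3] | order so far=[0, 1, 4, 2]
  pop 3: no out-edges | ready=[] | order so far=[0, 1, 4, 2, 3]
New canonical toposort: [0, 1, 4, 2, 3]
Compare positions:
  Node 0: index 0 -> 0 (same)
  Node 1: index 1 -> 1 (same)
  Node 2: index 2 -> 3 (moved)
  Node 3: index 3 -> 4 (moved)
  Node 4: index 4 -> 2 (moved)
Nodes that changed position: 2 3 4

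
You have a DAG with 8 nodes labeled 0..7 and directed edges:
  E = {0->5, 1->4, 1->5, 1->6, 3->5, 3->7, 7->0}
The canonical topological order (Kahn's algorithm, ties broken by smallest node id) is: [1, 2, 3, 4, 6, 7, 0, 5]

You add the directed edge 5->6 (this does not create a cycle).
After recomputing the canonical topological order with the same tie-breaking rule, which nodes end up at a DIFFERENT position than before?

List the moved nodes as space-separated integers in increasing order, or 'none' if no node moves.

Old toposort: [1, 2, 3, 4, 6, 7, 0, 5]
Added edge 5->6
Recompute Kahn (smallest-id tiebreak):
  initial in-degrees: [1, 0, 0, 0, 1, 3, 2, 1]
  ready (indeg=0): [1, 2, 3]
  pop 1: indeg[4]->0; indeg[5]->2; indeg[6]->1 | ready=[2, 3, 4] | order so far=[1]
  pop 2: no out-edges | ready=[3, 4] | order so far=[1, 2]
  pop 3: indeg[5]->1; indeg[7]->0 | ready=[4, 7] | order so far=[1, 2, 3]
  pop 4: no out-edges | ready=[7] | order so far=[1, 2, 3, 4]
  pop 7: indeg[0]->0 | ready=[0] | order so far=[1, 2, 3, 4, 7]
  pop 0: indeg[5]->0 | ready=[5] | order so far=[1, 2, 3, 4, 7, 0]
  pop 5: indeg[6]->0 | ready=[6] | order so far=[1, 2, 3, 4, 7, 0, 5]
  pop 6: no out-edges | ready=[] | order so far=[1, 2, 3, 4, 7, 0, 5, 6]
New canonical toposort: [1, 2, 3, 4, 7, 0, 5, 6]
Compare positions:
  Node 0: index 6 -> 5 (moved)
  Node 1: index 0 -> 0 (same)
  Node 2: index 1 -> 1 (same)
  Node 3: index 2 -> 2 (same)
  Node 4: index 3 -> 3 (same)
  Node 5: index 7 -> 6 (moved)
  Node 6: index 4 -> 7 (moved)
  Node 7: index 5 -> 4 (moved)
Nodes that changed position: 0 5 6 7

Answer: 0 5 6 7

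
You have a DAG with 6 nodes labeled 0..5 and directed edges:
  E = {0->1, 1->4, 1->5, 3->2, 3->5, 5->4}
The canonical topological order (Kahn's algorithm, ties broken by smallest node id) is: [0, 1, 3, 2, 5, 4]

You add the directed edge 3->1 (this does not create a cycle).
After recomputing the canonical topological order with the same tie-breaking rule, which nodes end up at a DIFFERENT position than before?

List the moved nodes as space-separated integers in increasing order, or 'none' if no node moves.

Old toposort: [0, 1, 3, 2, 5, 4]
Added edge 3->1
Recompute Kahn (smallest-id tiebreak):
  initial in-degrees: [0, 2, 1, 0, 2, 2]
  ready (indeg=0): [0, 3]
  pop 0: indeg[1]->1 | ready=[3] | order so far=[0]
  pop 3: indeg[1]->0; indeg[2]->0; indeg[5]->1 | ready=[1, 2] | order so far=[0, 3]
  pop 1: indeg[4]->1; indeg[5]->0 | ready=[2, 5] | order so far=[0, 3, 1]
  pop 2: no out-edges | ready=[5] | order so far=[0, 3, 1, 2]
  pop 5: indeg[4]->0 | ready=[4] | order so far=[0, 3, 1, 2, 5]
  pop 4: no out-edges | ready=[] | order so far=[0, 3, 1, 2, 5, 4]
New canonical toposort: [0, 3, 1, 2, 5, 4]
Compare positions:
  Node 0: index 0 -> 0 (same)
  Node 1: index 1 -> 2 (moved)
  Node 2: index 3 -> 3 (same)
  Node 3: index 2 -> 1 (moved)
  Node 4: index 5 -> 5 (same)
  Node 5: index 4 -> 4 (same)
Nodes that changed position: 1 3

Answer: 1 3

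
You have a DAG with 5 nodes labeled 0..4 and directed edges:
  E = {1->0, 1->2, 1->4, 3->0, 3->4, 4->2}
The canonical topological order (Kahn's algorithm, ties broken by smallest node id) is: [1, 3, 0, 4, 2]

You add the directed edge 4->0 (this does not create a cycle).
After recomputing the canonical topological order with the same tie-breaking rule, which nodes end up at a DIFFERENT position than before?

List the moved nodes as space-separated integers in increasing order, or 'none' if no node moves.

Old toposort: [1, 3, 0, 4, 2]
Added edge 4->0
Recompute Kahn (smallest-id tiebreak):
  initial in-degrees: [3, 0, 2, 0, 2]
  ready (indeg=0): [1, 3]
  pop 1: indeg[0]->2; indeg[2]->1; indeg[4]->1 | ready=[3] | order so far=[1]
  pop 3: indeg[0]->1; indeg[4]->0 | ready=[4] | order so far=[1, 3]
  pop 4: indeg[0]->0; indeg[2]->0 | ready=[0, 2] | order so far=[1, 3, 4]
  pop 0: no out-edges | ready=[2] | order so far=[1, 3, 4, 0]
  pop 2: no out-edges | ready=[] | order so far=[1, 3, 4, 0, 2]
New canonical toposort: [1, 3, 4, 0, 2]
Compare positions:
  Node 0: index 2 -> 3 (moved)
  Node 1: index 0 -> 0 (same)
  Node 2: index 4 -> 4 (same)
  Node 3: index 1 -> 1 (same)
  Node 4: index 3 -> 2 (moved)
Nodes that changed position: 0 4

Answer: 0 4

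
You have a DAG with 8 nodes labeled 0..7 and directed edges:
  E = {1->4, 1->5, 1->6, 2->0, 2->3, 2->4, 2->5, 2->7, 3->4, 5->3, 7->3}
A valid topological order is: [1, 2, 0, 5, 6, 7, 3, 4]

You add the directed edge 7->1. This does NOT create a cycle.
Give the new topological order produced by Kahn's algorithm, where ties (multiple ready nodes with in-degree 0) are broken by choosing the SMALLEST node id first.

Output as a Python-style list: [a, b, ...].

Old toposort: [1, 2, 0, 5, 6, 7, 3, 4]
Added edge: 7->1
Position of 7 (5) > position of 1 (0). Must reorder: 7 must now come before 1.
Run Kahn's algorithm (break ties by smallest node id):
  initial in-degrees: [1, 1, 0, 3, 3, 2, 1, 1]
  ready (indeg=0): [2]
  pop 2: indeg[0]->0; indeg[3]->2; indeg[4]->2; indeg[5]->1; indeg[7]->0 | ready=[0, 7] | order so far=[2]
  pop 0: no out-edges | ready=[7] | order so far=[2, 0]
  pop 7: indeg[1]->0; indeg[3]->1 | ready=[1] | order so far=[2, 0, 7]
  pop 1: indeg[4]->1; indeg[5]->0; indeg[6]->0 | ready=[5, 6] | order so far=[2, 0, 7, 1]
  pop 5: indeg[3]->0 | ready=[3, 6] | order so far=[2, 0, 7, 1, 5]
  pop 3: indeg[4]->0 | ready=[4, 6] | order so far=[2, 0, 7, 1, 5, 3]
  pop 4: no out-edges | ready=[6] | order so far=[2, 0, 7, 1, 5, 3, 4]
  pop 6: no out-edges | ready=[] | order so far=[2, 0, 7, 1, 5, 3, 4, 6]
  Result: [2, 0, 7, 1, 5, 3, 4, 6]

Answer: [2, 0, 7, 1, 5, 3, 4, 6]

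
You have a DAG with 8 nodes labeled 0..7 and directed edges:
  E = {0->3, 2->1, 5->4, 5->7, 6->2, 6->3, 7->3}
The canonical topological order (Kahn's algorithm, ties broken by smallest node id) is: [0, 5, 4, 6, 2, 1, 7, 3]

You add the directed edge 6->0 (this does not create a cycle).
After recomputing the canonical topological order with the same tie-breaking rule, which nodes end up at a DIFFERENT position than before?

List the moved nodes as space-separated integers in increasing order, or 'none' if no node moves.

Answer: 0 4 5 6

Derivation:
Old toposort: [0, 5, 4, 6, 2, 1, 7, 3]
Added edge 6->0
Recompute Kahn (smallest-id tiebreak):
  initial in-degrees: [1, 1, 1, 3, 1, 0, 0, 1]
  ready (indeg=0): [5, 6]
  pop 5: indeg[4]->0; indeg[7]->0 | ready=[4, 6, 7] | order so far=[5]
  pop 4: no out-edges | ready=[6, 7] | order so far=[5, 4]
  pop 6: indeg[0]->0; indeg[2]->0; indeg[3]->2 | ready=[0, 2, 7] | order so far=[5, 4, 6]
  pop 0: indeg[3]->1 | ready=[2, 7] | order so far=[5, 4, 6, 0]
  pop 2: indeg[1]->0 | ready=[1, 7] | order so far=[5, 4, 6, 0, 2]
  pop 1: no out-edges | ready=[7] | order so far=[5, 4, 6, 0, 2, 1]
  pop 7: indeg[3]->0 | ready=[3] | order so far=[5, 4, 6, 0, 2, 1, 7]
  pop 3: no out-edges | ready=[] | order so far=[5, 4, 6, 0, 2, 1, 7, 3]
New canonical toposort: [5, 4, 6, 0, 2, 1, 7, 3]
Compare positions:
  Node 0: index 0 -> 3 (moved)
  Node 1: index 5 -> 5 (same)
  Node 2: index 4 -> 4 (same)
  Node 3: index 7 -> 7 (same)
  Node 4: index 2 -> 1 (moved)
  Node 5: index 1 -> 0 (moved)
  Node 6: index 3 -> 2 (moved)
  Node 7: index 6 -> 6 (same)
Nodes that changed position: 0 4 5 6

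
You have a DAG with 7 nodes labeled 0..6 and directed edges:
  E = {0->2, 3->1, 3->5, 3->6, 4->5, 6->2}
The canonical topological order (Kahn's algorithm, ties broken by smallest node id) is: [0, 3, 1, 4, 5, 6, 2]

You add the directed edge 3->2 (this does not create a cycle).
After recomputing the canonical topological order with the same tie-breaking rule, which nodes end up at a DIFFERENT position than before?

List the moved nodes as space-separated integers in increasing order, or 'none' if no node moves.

Answer: none

Derivation:
Old toposort: [0, 3, 1, 4, 5, 6, 2]
Added edge 3->2
Recompute Kahn (smallest-id tiebreak):
  initial in-degrees: [0, 1, 3, 0, 0, 2, 1]
  ready (indeg=0): [0, 3, 4]
  pop 0: indeg[2]->2 | ready=[3, 4] | order so far=[0]
  pop 3: indeg[1]->0; indeg[2]->1; indeg[5]->1; indeg[6]->0 | ready=[1, 4, 6] | order so far=[0, 3]
  pop 1: no out-edges | ready=[4, 6] | order so far=[0, 3, 1]
  pop 4: indeg[5]->0 | ready=[5, 6] | order so far=[0, 3, 1, 4]
  pop 5: no out-edges | ready=[6] | order so far=[0, 3, 1, 4, 5]
  pop 6: indeg[2]->0 | ready=[2] | order so far=[0, 3, 1, 4, 5, 6]
  pop 2: no out-edges | ready=[] | order so far=[0, 3, 1, 4, 5, 6, 2]
New canonical toposort: [0, 3, 1, 4, 5, 6, 2]
Compare positions:
  Node 0: index 0 -> 0 (same)
  Node 1: index 2 -> 2 (same)
  Node 2: index 6 -> 6 (same)
  Node 3: index 1 -> 1 (same)
  Node 4: index 3 -> 3 (same)
  Node 5: index 4 -> 4 (same)
  Node 6: index 5 -> 5 (same)
Nodes that changed position: none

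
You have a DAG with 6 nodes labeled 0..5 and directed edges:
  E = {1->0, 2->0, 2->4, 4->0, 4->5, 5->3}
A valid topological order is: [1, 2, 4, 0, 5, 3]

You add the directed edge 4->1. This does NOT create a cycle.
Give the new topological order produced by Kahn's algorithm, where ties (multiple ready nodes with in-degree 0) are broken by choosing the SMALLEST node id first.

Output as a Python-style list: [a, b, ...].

Answer: [2, 4, 1, 0, 5, 3]

Derivation:
Old toposort: [1, 2, 4, 0, 5, 3]
Added edge: 4->1
Position of 4 (2) > position of 1 (0). Must reorder: 4 must now come before 1.
Run Kahn's algorithm (break ties by smallest node id):
  initial in-degrees: [3, 1, 0, 1, 1, 1]
  ready (indeg=0): [2]
  pop 2: indeg[0]->2; indeg[4]->0 | ready=[4] | order so far=[2]
  pop 4: indeg[0]->1; indeg[1]->0; indeg[5]->0 | ready=[1, 5] | order so far=[2, 4]
  pop 1: indeg[0]->0 | ready=[0, 5] | order so far=[2, 4, 1]
  pop 0: no out-edges | ready=[5] | order so far=[2, 4, 1, 0]
  pop 5: indeg[3]->0 | ready=[3] | order so far=[2, 4, 1, 0, 5]
  pop 3: no out-edges | ready=[] | order so far=[2, 4, 1, 0, 5, 3]
  Result: [2, 4, 1, 0, 5, 3]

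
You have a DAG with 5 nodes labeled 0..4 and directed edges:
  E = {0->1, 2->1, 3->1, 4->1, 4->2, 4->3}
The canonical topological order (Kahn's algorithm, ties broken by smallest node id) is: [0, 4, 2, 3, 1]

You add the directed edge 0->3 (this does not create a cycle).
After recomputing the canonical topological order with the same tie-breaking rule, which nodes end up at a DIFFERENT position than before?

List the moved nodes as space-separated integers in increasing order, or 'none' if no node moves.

Old toposort: [0, 4, 2, 3, 1]
Added edge 0->3
Recompute Kahn (smallest-id tiebreak):
  initial in-degrees: [0, 4, 1, 2, 0]
  ready (indeg=0): [0, 4]
  pop 0: indeg[1]->3; indeg[3]->1 | ready=[4] | order so far=[0]
  pop 4: indeg[1]->2; indeg[2]->0; indeg[3]->0 | ready=[2, 3] | order so far=[0, 4]
  pop 2: indeg[1]->1 | ready=[3] | order so far=[0, 4, 2]
  pop 3: indeg[1]->0 | ready=[1] | order so far=[0, 4, 2, 3]
  pop 1: no out-edges | ready=[] | order so far=[0, 4, 2, 3, 1]
New canonical toposort: [0, 4, 2, 3, 1]
Compare positions:
  Node 0: index 0 -> 0 (same)
  Node 1: index 4 -> 4 (same)
  Node 2: index 2 -> 2 (same)
  Node 3: index 3 -> 3 (same)
  Node 4: index 1 -> 1 (same)
Nodes that changed position: none

Answer: none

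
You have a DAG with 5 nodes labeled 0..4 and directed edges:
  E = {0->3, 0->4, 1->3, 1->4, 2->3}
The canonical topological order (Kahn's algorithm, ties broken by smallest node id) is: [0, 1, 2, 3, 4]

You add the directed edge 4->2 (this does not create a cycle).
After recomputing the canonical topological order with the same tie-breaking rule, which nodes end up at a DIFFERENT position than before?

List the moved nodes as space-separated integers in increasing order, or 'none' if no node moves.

Old toposort: [0, 1, 2, 3, 4]
Added edge 4->2
Recompute Kahn (smallest-id tiebreak):
  initial in-degrees: [0, 0, 1, 3, 2]
  ready (indeg=0): [0, 1]
  pop 0: indeg[3]->2; indeg[4]->1 | ready=[1] | order so far=[0]
  pop 1: indeg[3]->1; indeg[4]->0 | ready=[4] | order so far=[0, 1]
  pop 4: indeg[2]->0 | ready=[2] | order so far=[0, 1, 4]
  pop 2: indeg[3]->0 | ready=[3] | order so far=[0, 1, 4, 2]
  pop 3: no out-edges | ready=[] | order so far=[0, 1, 4, 2, 3]
New canonical toposort: [0, 1, 4, 2, 3]
Compare positions:
  Node 0: index 0 -> 0 (same)
  Node 1: index 1 -> 1 (same)
  Node 2: index 2 -> 3 (moved)
  Node 3: index 3 -> 4 (moved)
  Node 4: index 4 -> 2 (moved)
Nodes that changed position: 2 3 4

Answer: 2 3 4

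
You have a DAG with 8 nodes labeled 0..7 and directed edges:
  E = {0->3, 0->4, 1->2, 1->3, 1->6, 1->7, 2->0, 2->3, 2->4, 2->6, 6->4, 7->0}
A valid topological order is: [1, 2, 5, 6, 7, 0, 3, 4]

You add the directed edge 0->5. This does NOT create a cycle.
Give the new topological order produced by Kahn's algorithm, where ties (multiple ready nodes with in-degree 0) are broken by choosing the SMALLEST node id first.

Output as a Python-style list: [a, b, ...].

Old toposort: [1, 2, 5, 6, 7, 0, 3, 4]
Added edge: 0->5
Position of 0 (5) > position of 5 (2). Must reorder: 0 must now come before 5.
Run Kahn's algorithm (break ties by smallest node id):
  initial in-degrees: [2, 0, 1, 3, 3, 1, 2, 1]
  ready (indeg=0): [1]
  pop 1: indeg[2]->0; indeg[3]->2; indeg[6]->1; indeg[7]->0 | ready=[2, 7] | order so far=[1]
  pop 2: indeg[0]->1; indeg[3]->1; indeg[4]->2; indeg[6]->0 | ready=[6, 7] | order so far=[1, 2]
  pop 6: indeg[4]->1 | ready=[7] | order so far=[1, 2, 6]
  pop 7: indeg[0]->0 | ready=[0] | order so far=[1, 2, 6, 7]
  pop 0: indeg[3]->0; indeg[4]->0; indeg[5]->0 | ready=[3, 4, 5] | order so far=[1, 2, 6, 7, 0]
  pop 3: no out-edges | ready=[4, 5] | order so far=[1, 2, 6, 7, 0, 3]
  pop 4: no out-edges | ready=[5] | order so far=[1, 2, 6, 7, 0, 3, 4]
  pop 5: no out-edges | ready=[] | order so far=[1, 2, 6, 7, 0, 3, 4, 5]
  Result: [1, 2, 6, 7, 0, 3, 4, 5]

Answer: [1, 2, 6, 7, 0, 3, 4, 5]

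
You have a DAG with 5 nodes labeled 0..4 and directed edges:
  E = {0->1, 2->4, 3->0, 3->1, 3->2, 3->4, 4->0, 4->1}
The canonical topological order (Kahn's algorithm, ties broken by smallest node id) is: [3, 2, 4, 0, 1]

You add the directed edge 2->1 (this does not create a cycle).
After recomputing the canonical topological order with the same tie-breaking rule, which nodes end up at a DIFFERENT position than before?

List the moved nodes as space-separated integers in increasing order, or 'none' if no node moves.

Answer: none

Derivation:
Old toposort: [3, 2, 4, 0, 1]
Added edge 2->1
Recompute Kahn (smallest-id tiebreak):
  initial in-degrees: [2, 4, 1, 0, 2]
  ready (indeg=0): [3]
  pop 3: indeg[0]->1; indeg[1]->3; indeg[2]->0; indeg[4]->1 | ready=[2] | order so far=[3]
  pop 2: indeg[1]->2; indeg[4]->0 | ready=[4] | order so far=[3, 2]
  pop 4: indeg[0]->0; indeg[1]->1 | ready=[0] | order so far=[3, 2, 4]
  pop 0: indeg[1]->0 | ready=[1] | order so far=[3, 2, 4, 0]
  pop 1: no out-edges | ready=[] | order so far=[3, 2, 4, 0, 1]
New canonical toposort: [3, 2, 4, 0, 1]
Compare positions:
  Node 0: index 3 -> 3 (same)
  Node 1: index 4 -> 4 (same)
  Node 2: index 1 -> 1 (same)
  Node 3: index 0 -> 0 (same)
  Node 4: index 2 -> 2 (same)
Nodes that changed position: none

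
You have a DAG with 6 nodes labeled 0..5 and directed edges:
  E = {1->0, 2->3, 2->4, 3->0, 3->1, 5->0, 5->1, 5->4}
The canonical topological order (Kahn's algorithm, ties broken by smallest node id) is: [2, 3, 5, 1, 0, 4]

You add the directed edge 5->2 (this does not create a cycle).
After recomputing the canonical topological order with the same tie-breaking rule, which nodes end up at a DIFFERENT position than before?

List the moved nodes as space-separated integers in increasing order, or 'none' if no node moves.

Answer: 2 3 5

Derivation:
Old toposort: [2, 3, 5, 1, 0, 4]
Added edge 5->2
Recompute Kahn (smallest-id tiebreak):
  initial in-degrees: [3, 2, 1, 1, 2, 0]
  ready (indeg=0): [5]
  pop 5: indeg[0]->2; indeg[1]->1; indeg[2]->0; indeg[4]->1 | ready=[2] | order so far=[5]
  pop 2: indeg[3]->0; indeg[4]->0 | ready=[3, 4] | order so far=[5, 2]
  pop 3: indeg[0]->1; indeg[1]->0 | ready=[1, 4] | order so far=[5, 2, 3]
  pop 1: indeg[0]->0 | ready=[0, 4] | order so far=[5, 2, 3, 1]
  pop 0: no out-edges | ready=[4] | order so far=[5, 2, 3, 1, 0]
  pop 4: no out-edges | ready=[] | order so far=[5, 2, 3, 1, 0, 4]
New canonical toposort: [5, 2, 3, 1, 0, 4]
Compare positions:
  Node 0: index 4 -> 4 (same)
  Node 1: index 3 -> 3 (same)
  Node 2: index 0 -> 1 (moved)
  Node 3: index 1 -> 2 (moved)
  Node 4: index 5 -> 5 (same)
  Node 5: index 2 -> 0 (moved)
Nodes that changed position: 2 3 5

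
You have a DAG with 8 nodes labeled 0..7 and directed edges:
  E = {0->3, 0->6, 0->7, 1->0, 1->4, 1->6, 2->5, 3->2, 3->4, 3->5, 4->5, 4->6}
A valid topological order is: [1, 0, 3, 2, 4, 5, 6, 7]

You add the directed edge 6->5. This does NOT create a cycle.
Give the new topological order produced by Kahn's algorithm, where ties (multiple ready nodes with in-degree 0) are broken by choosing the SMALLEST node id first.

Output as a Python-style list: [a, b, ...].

Old toposort: [1, 0, 3, 2, 4, 5, 6, 7]
Added edge: 6->5
Position of 6 (6) > position of 5 (5). Must reorder: 6 must now come before 5.
Run Kahn's algorithm (break ties by smallest node id):
  initial in-degrees: [1, 0, 1, 1, 2, 4, 3, 1]
  ready (indeg=0): [1]
  pop 1: indeg[0]->0; indeg[4]->1; indeg[6]->2 | ready=[0] | order so far=[1]
  pop 0: indeg[3]->0; indeg[6]->1; indeg[7]->0 | ready=[3, 7] | order so far=[1, 0]
  pop 3: indeg[2]->0; indeg[4]->0; indeg[5]->3 | ready=[2, 4, 7] | order so far=[1, 0, 3]
  pop 2: indeg[5]->2 | ready=[4, 7] | order so far=[1, 0, 3, 2]
  pop 4: indeg[5]->1; indeg[6]->0 | ready=[6, 7] | order so far=[1, 0, 3, 2, 4]
  pop 6: indeg[5]->0 | ready=[5, 7] | order so far=[1, 0, 3, 2, 4, 6]
  pop 5: no out-edges | ready=[7] | order so far=[1, 0, 3, 2, 4, 6, 5]
  pop 7: no out-edges | ready=[] | order so far=[1, 0, 3, 2, 4, 6, 5, 7]
  Result: [1, 0, 3, 2, 4, 6, 5, 7]

Answer: [1, 0, 3, 2, 4, 6, 5, 7]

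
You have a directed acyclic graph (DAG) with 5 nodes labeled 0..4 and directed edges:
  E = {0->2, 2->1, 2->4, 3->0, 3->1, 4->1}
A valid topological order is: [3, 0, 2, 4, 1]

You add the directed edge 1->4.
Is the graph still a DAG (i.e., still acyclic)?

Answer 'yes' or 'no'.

Answer: no

Derivation:
Given toposort: [3, 0, 2, 4, 1]
Position of 1: index 4; position of 4: index 3
New edge 1->4: backward (u after v in old order)
Backward edge: old toposort is now invalid. Check if this creates a cycle.
Does 4 already reach 1? Reachable from 4: [1, 4]. YES -> cycle!
Still a DAG? no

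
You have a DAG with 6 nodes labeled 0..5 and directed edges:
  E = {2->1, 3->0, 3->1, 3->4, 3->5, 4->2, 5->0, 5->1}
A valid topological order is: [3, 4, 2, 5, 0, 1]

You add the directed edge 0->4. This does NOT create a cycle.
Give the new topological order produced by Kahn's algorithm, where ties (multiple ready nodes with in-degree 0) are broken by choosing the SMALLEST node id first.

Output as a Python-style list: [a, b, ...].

Answer: [3, 5, 0, 4, 2, 1]

Derivation:
Old toposort: [3, 4, 2, 5, 0, 1]
Added edge: 0->4
Position of 0 (4) > position of 4 (1). Must reorder: 0 must now come before 4.
Run Kahn's algorithm (break ties by smallest node id):
  initial in-degrees: [2, 3, 1, 0, 2, 1]
  ready (indeg=0): [3]
  pop 3: indeg[0]->1; indeg[1]->2; indeg[4]->1; indeg[5]->0 | ready=[5] | order so far=[3]
  pop 5: indeg[0]->0; indeg[1]->1 | ready=[0] | order so far=[3, 5]
  pop 0: indeg[4]->0 | ready=[4] | order so far=[3, 5, 0]
  pop 4: indeg[2]->0 | ready=[2] | order so far=[3, 5, 0, 4]
  pop 2: indeg[1]->0 | ready=[1] | order so far=[3, 5, 0, 4, 2]
  pop 1: no out-edges | ready=[] | order so far=[3, 5, 0, 4, 2, 1]
  Result: [3, 5, 0, 4, 2, 1]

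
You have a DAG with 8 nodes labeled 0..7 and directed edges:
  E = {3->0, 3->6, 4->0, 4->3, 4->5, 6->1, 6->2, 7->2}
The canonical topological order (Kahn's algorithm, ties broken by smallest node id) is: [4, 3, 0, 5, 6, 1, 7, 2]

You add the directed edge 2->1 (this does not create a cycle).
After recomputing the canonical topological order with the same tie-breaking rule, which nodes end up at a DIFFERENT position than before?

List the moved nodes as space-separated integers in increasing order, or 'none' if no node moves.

Old toposort: [4, 3, 0, 5, 6, 1, 7, 2]
Added edge 2->1
Recompute Kahn (smallest-id tiebreak):
  initial in-degrees: [2, 2, 2, 1, 0, 1, 1, 0]
  ready (indeg=0): [4, 7]
  pop 4: indeg[0]->1; indeg[3]->0; indeg[5]->0 | ready=[3, 5, 7] | order so far=[4]
  pop 3: indeg[0]->0; indeg[6]->0 | ready=[0, 5, 6, 7] | order so far=[4, 3]
  pop 0: no out-edges | ready=[5, 6, 7] | order so far=[4, 3, 0]
  pop 5: no out-edges | ready=[6, 7] | order so far=[4, 3, 0, 5]
  pop 6: indeg[1]->1; indeg[2]->1 | ready=[7] | order so far=[4, 3, 0, 5, 6]
  pop 7: indeg[2]->0 | ready=[2] | order so far=[4, 3, 0, 5, 6, 7]
  pop 2: indeg[1]->0 | ready=[1] | order so far=[4, 3, 0, 5, 6, 7, 2]
  pop 1: no out-edges | ready=[] | order so far=[4, 3, 0, 5, 6, 7, 2, 1]
New canonical toposort: [4, 3, 0, 5, 6, 7, 2, 1]
Compare positions:
  Node 0: index 2 -> 2 (same)
  Node 1: index 5 -> 7 (moved)
  Node 2: index 7 -> 6 (moved)
  Node 3: index 1 -> 1 (same)
  Node 4: index 0 -> 0 (same)
  Node 5: index 3 -> 3 (same)
  Node 6: index 4 -> 4 (same)
  Node 7: index 6 -> 5 (moved)
Nodes that changed position: 1 2 7

Answer: 1 2 7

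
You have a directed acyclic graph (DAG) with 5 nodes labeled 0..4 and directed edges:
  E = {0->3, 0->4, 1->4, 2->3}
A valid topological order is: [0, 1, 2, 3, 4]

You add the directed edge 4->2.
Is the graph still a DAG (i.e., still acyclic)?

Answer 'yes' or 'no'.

Given toposort: [0, 1, 2, 3, 4]
Position of 4: index 4; position of 2: index 2
New edge 4->2: backward (u after v in old order)
Backward edge: old toposort is now invalid. Check if this creates a cycle.
Does 2 already reach 4? Reachable from 2: [2, 3]. NO -> still a DAG (reorder needed).
Still a DAG? yes

Answer: yes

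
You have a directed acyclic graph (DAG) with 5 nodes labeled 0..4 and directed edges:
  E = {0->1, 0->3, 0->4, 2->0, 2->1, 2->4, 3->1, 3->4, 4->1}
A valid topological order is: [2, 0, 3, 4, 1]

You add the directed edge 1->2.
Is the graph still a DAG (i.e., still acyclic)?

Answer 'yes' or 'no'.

Answer: no

Derivation:
Given toposort: [2, 0, 3, 4, 1]
Position of 1: index 4; position of 2: index 0
New edge 1->2: backward (u after v in old order)
Backward edge: old toposort is now invalid. Check if this creates a cycle.
Does 2 already reach 1? Reachable from 2: [0, 1, 2, 3, 4]. YES -> cycle!
Still a DAG? no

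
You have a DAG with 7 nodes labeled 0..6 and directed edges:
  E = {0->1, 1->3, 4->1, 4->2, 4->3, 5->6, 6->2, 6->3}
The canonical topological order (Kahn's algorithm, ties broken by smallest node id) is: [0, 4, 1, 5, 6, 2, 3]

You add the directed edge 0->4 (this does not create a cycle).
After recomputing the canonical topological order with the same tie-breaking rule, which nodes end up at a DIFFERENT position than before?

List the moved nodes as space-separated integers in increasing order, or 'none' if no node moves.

Old toposort: [0, 4, 1, 5, 6, 2, 3]
Added edge 0->4
Recompute Kahn (smallest-id tiebreak):
  initial in-degrees: [0, 2, 2, 3, 1, 0, 1]
  ready (indeg=0): [0, 5]
  pop 0: indeg[1]->1; indeg[4]->0 | ready=[4, 5] | order so far=[0]
  pop 4: indeg[1]->0; indeg[2]->1; indeg[3]->2 | ready=[1, 5] | order so far=[0, 4]
  pop 1: indeg[3]->1 | ready=[5] | order so far=[0, 4, 1]
  pop 5: indeg[6]->0 | ready=[6] | order so far=[0, 4, 1, 5]
  pop 6: indeg[2]->0; indeg[3]->0 | ready=[2, 3] | order so far=[0, 4, 1, 5, 6]
  pop 2: no out-edges | ready=[3] | order so far=[0, 4, 1, 5, 6, 2]
  pop 3: no out-edges | ready=[] | order so far=[0, 4, 1, 5, 6, 2, 3]
New canonical toposort: [0, 4, 1, 5, 6, 2, 3]
Compare positions:
  Node 0: index 0 -> 0 (same)
  Node 1: index 2 -> 2 (same)
  Node 2: index 5 -> 5 (same)
  Node 3: index 6 -> 6 (same)
  Node 4: index 1 -> 1 (same)
  Node 5: index 3 -> 3 (same)
  Node 6: index 4 -> 4 (same)
Nodes that changed position: none

Answer: none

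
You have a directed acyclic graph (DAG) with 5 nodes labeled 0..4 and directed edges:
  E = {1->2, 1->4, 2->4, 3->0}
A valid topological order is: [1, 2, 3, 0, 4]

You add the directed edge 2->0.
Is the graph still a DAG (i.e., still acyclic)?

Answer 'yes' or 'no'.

Given toposort: [1, 2, 3, 0, 4]
Position of 2: index 1; position of 0: index 3
New edge 2->0: forward
Forward edge: respects the existing order. Still a DAG, same toposort still valid.
Still a DAG? yes

Answer: yes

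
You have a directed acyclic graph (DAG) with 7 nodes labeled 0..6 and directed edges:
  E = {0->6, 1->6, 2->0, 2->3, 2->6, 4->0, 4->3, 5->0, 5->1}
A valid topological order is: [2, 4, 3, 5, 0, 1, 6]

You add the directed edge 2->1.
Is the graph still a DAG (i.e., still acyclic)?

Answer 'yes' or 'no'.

Given toposort: [2, 4, 3, 5, 0, 1, 6]
Position of 2: index 0; position of 1: index 5
New edge 2->1: forward
Forward edge: respects the existing order. Still a DAG, same toposort still valid.
Still a DAG? yes

Answer: yes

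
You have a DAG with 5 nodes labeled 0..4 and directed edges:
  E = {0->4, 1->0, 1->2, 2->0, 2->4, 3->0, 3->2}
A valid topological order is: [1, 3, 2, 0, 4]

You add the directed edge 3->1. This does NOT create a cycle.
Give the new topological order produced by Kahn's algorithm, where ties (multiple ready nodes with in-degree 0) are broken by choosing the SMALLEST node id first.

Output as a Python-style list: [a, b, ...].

Answer: [3, 1, 2, 0, 4]

Derivation:
Old toposort: [1, 3, 2, 0, 4]
Added edge: 3->1
Position of 3 (1) > position of 1 (0). Must reorder: 3 must now come before 1.
Run Kahn's algorithm (break ties by smallest node id):
  initial in-degrees: [3, 1, 2, 0, 2]
  ready (indeg=0): [3]
  pop 3: indeg[0]->2; indeg[1]->0; indeg[2]->1 | ready=[1] | order so far=[3]
  pop 1: indeg[0]->1; indeg[2]->0 | ready=[2] | order so far=[3, 1]
  pop 2: indeg[0]->0; indeg[4]->1 | ready=[0] | order so far=[3, 1, 2]
  pop 0: indeg[4]->0 | ready=[4] | order so far=[3, 1, 2, 0]
  pop 4: no out-edges | ready=[] | order so far=[3, 1, 2, 0, 4]
  Result: [3, 1, 2, 0, 4]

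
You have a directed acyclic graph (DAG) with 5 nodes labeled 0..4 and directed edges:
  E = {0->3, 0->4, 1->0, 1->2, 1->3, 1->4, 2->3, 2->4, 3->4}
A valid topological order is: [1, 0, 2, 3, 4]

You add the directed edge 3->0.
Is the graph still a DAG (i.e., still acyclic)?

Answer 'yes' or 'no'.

Answer: no

Derivation:
Given toposort: [1, 0, 2, 3, 4]
Position of 3: index 3; position of 0: index 1
New edge 3->0: backward (u after v in old order)
Backward edge: old toposort is now invalid. Check if this creates a cycle.
Does 0 already reach 3? Reachable from 0: [0, 3, 4]. YES -> cycle!
Still a DAG? no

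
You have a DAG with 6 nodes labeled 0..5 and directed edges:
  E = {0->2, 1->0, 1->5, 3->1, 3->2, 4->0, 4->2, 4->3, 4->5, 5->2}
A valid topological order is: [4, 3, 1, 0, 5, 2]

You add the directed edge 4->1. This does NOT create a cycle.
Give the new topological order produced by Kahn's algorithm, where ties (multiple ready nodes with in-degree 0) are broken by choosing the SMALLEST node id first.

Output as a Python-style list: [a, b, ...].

Old toposort: [4, 3, 1, 0, 5, 2]
Added edge: 4->1
Position of 4 (0) < position of 1 (2). Old order still valid.
Run Kahn's algorithm (break ties by smallest node id):
  initial in-degrees: [2, 2, 4, 1, 0, 2]
  ready (indeg=0): [4]
  pop 4: indeg[0]->1; indeg[1]->1; indeg[2]->3; indeg[3]->0; indeg[5]->1 | ready=[3] | order so far=[4]
  pop 3: indeg[1]->0; indeg[2]->2 | ready=[1] | order so far=[4, 3]
  pop 1: indeg[0]->0; indeg[5]->0 | ready=[0, 5] | order so far=[4, 3, 1]
  pop 0: indeg[2]->1 | ready=[5] | order so far=[4, 3, 1, 0]
  pop 5: indeg[2]->0 | ready=[2] | order so far=[4, 3, 1, 0, 5]
  pop 2: no out-edges | ready=[] | order so far=[4, 3, 1, 0, 5, 2]
  Result: [4, 3, 1, 0, 5, 2]

Answer: [4, 3, 1, 0, 5, 2]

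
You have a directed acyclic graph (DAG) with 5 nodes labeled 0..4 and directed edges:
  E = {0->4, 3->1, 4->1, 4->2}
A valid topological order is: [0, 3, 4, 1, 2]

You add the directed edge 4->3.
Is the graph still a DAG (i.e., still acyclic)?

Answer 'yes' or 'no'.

Answer: yes

Derivation:
Given toposort: [0, 3, 4, 1, 2]
Position of 4: index 2; position of 3: index 1
New edge 4->3: backward (u after v in old order)
Backward edge: old toposort is now invalid. Check if this creates a cycle.
Does 3 already reach 4? Reachable from 3: [1, 3]. NO -> still a DAG (reorder needed).
Still a DAG? yes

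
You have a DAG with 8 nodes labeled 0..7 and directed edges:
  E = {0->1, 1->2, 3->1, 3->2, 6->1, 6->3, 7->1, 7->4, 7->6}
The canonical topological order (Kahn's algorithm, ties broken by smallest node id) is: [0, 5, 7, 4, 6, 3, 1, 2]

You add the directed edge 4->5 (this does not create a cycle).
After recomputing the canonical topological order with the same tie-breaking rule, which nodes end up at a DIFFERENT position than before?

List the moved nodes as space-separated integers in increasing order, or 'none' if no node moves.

Answer: 4 5 7

Derivation:
Old toposort: [0, 5, 7, 4, 6, 3, 1, 2]
Added edge 4->5
Recompute Kahn (smallest-id tiebreak):
  initial in-degrees: [0, 4, 2, 1, 1, 1, 1, 0]
  ready (indeg=0): [0, 7]
  pop 0: indeg[1]->3 | ready=[7] | order so far=[0]
  pop 7: indeg[1]->2; indeg[4]->0; indeg[6]->0 | ready=[4, 6] | order so far=[0, 7]
  pop 4: indeg[5]->0 | ready=[5, 6] | order so far=[0, 7, 4]
  pop 5: no out-edges | ready=[6] | order so far=[0, 7, 4, 5]
  pop 6: indeg[1]->1; indeg[3]->0 | ready=[3] | order so far=[0, 7, 4, 5, 6]
  pop 3: indeg[1]->0; indeg[2]->1 | ready=[1] | order so far=[0, 7, 4, 5, 6, 3]
  pop 1: indeg[2]->0 | ready=[2] | order so far=[0, 7, 4, 5, 6, 3, 1]
  pop 2: no out-edges | ready=[] | order so far=[0, 7, 4, 5, 6, 3, 1, 2]
New canonical toposort: [0, 7, 4, 5, 6, 3, 1, 2]
Compare positions:
  Node 0: index 0 -> 0 (same)
  Node 1: index 6 -> 6 (same)
  Node 2: index 7 -> 7 (same)
  Node 3: index 5 -> 5 (same)
  Node 4: index 3 -> 2 (moved)
  Node 5: index 1 -> 3 (moved)
  Node 6: index 4 -> 4 (same)
  Node 7: index 2 -> 1 (moved)
Nodes that changed position: 4 5 7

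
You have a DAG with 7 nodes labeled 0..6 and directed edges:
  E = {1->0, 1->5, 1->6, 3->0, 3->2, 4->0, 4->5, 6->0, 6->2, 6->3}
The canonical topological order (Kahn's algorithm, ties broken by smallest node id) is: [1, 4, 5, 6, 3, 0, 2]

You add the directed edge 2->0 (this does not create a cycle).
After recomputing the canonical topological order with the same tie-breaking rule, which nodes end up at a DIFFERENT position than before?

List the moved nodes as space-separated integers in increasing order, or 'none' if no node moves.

Answer: 0 2

Derivation:
Old toposort: [1, 4, 5, 6, 3, 0, 2]
Added edge 2->0
Recompute Kahn (smallest-id tiebreak):
  initial in-degrees: [5, 0, 2, 1, 0, 2, 1]
  ready (indeg=0): [1, 4]
  pop 1: indeg[0]->4; indeg[5]->1; indeg[6]->0 | ready=[4, 6] | order so far=[1]
  pop 4: indeg[0]->3; indeg[5]->0 | ready=[5, 6] | order so far=[1, 4]
  pop 5: no out-edges | ready=[6] | order so far=[1, 4, 5]
  pop 6: indeg[0]->2; indeg[2]->1; indeg[3]->0 | ready=[3] | order so far=[1, 4, 5, 6]
  pop 3: indeg[0]->1; indeg[2]->0 | ready=[2] | order so far=[1, 4, 5, 6, 3]
  pop 2: indeg[0]->0 | ready=[0] | order so far=[1, 4, 5, 6, 3, 2]
  pop 0: no out-edges | ready=[] | order so far=[1, 4, 5, 6, 3, 2, 0]
New canonical toposort: [1, 4, 5, 6, 3, 2, 0]
Compare positions:
  Node 0: index 5 -> 6 (moved)
  Node 1: index 0 -> 0 (same)
  Node 2: index 6 -> 5 (moved)
  Node 3: index 4 -> 4 (same)
  Node 4: index 1 -> 1 (same)
  Node 5: index 2 -> 2 (same)
  Node 6: index 3 -> 3 (same)
Nodes that changed position: 0 2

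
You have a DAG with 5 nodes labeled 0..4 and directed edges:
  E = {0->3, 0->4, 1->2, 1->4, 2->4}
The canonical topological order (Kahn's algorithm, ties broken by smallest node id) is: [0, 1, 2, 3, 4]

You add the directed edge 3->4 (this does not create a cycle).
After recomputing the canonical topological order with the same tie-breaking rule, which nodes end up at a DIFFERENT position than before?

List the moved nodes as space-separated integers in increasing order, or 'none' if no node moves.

Answer: none

Derivation:
Old toposort: [0, 1, 2, 3, 4]
Added edge 3->4
Recompute Kahn (smallest-id tiebreak):
  initial in-degrees: [0, 0, 1, 1, 4]
  ready (indeg=0): [0, 1]
  pop 0: indeg[3]->0; indeg[4]->3 | ready=[1, 3] | order so far=[0]
  pop 1: indeg[2]->0; indeg[4]->2 | ready=[2, 3] | order so far=[0, 1]
  pop 2: indeg[4]->1 | ready=[3] | order so far=[0, 1, 2]
  pop 3: indeg[4]->0 | ready=[4] | order so far=[0, 1, 2, 3]
  pop 4: no out-edges | ready=[] | order so far=[0, 1, 2, 3, 4]
New canonical toposort: [0, 1, 2, 3, 4]
Compare positions:
  Node 0: index 0 -> 0 (same)
  Node 1: index 1 -> 1 (same)
  Node 2: index 2 -> 2 (same)
  Node 3: index 3 -> 3 (same)
  Node 4: index 4 -> 4 (same)
Nodes that changed position: none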